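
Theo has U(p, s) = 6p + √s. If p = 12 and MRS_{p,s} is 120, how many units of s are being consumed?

s = 100

MU_p = 6, MU_s = 1/(2√s).
MRS = 6 ÷ (1/(2√s)).
MRS depends only on s: 12·√s = 120 ⇒ √s = 120/12 = 10 ⇒ s = 100.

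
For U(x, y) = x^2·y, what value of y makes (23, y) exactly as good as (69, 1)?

U(69, 1) = 4761.
Set U(23, y) = 4761 and solve.
With x = 23: 23^2 = 529, so y = 4761/529 = 9.
Check: U(23, 9) = 4761.

y = 9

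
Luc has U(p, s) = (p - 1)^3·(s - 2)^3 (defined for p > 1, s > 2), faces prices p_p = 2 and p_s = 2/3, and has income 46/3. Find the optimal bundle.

p* = 4, s* = 11

MU_p = 3·(p−1)^2·(s−2)^3, MU_s = 3·(p−1)^3·(s−2)^2.
MRS = (s−2)/(p−1).
Tangency: set MRS = p_p/p_s = 2/(2/3) = 3.
So (s − 2)/(p − 1) = 3, i.e. (s − 2) = 3·(p − 1).
Rewrite the budget in excess-of-subsistence terms: 2·(p − 1) + (2/3)·(s − 2) = 46/3 − 2·1 − (2/3)·2 = 12.
Substituting, 4·(p − 1) = 12, so p − 1 = 3 and p* = 4.
Then s − 2 = 3·3 = 9, so s* = 11.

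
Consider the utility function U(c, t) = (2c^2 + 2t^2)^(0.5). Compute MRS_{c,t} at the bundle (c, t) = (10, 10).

For CES with ρ = 2, MRS = (t/c)^(-1).
At (10, 10): MRS = 1.
The indifference curve has slope −1 at this bundle.

MRS = 1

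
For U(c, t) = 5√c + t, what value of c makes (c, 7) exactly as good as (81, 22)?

U(81, 22) = 67.
Set U(c, 7) = 67 and solve.
With t = 7: 5√c = 67 − 7 = 60, so √c = 12 and c = 144.
Check: U(144, 7) = 67.

c = 144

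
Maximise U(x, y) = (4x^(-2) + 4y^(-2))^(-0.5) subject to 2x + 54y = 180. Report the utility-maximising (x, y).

x* = 9, y* = 3

For CES with ρ = -2, MRS = (y/x)^3.
Tangency: set MRS = p_x/p_y = 2/54 = 1/27.
So (y/x)^3 = 1/27; taking the cube root, y/x = 1/3, i.e. y = (1/3)·x.
Substitute into the budget 2·x + 54·y = 180: 20·x = 180, so x* = 9 and y* = (1/3)·9 = 3.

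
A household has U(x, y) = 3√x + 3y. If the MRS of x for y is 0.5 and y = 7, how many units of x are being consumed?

MU_x = 3/(2√x), MU_y = 3.
MRS = 3/(2√x) ÷ 3.
MRS depends only on x: 0.5/√x = 0.5 ⇒ √x = 0.5/0.5 = 1 ⇒ x = 1.

x = 1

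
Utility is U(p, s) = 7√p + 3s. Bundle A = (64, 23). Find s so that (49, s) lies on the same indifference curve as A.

U(64, 23) = 125.
Set U(49, s) = 125 and solve.
With p = 49: √49 = 7, so 3s = 125 − 7·7 = 76 and s = 76/3.
Check: U(49, 76/3) = 125.

s = 76/3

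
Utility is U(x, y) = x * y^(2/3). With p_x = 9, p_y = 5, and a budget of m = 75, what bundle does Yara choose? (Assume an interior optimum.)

MU_x = y^(2/3) and MU_y = 2/3·x·y^(-1/3).
MRS = MU_x/MU_y = (1.5)·y/x.
Tangency: set MRS = p_x/p_y = 9/5 = 1.8.
So (1.5)·y/x = 1.8, i.e. y = 1.2·x.
Substitute into the budget 9·x + 5·y = 75: 15·x = 75, so x* = 5.
Then y* = 1.2·5 = 6.

x* = 5, y* = 6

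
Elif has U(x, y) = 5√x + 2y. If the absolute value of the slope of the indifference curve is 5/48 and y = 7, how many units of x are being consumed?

MU_x = 5/(2√x), MU_y = 2.
MRS = 5/(2√x) ÷ 2.
MRS depends only on x: 1.25/√x = 5/48 ⇒ √x = 1.25/(5/48) = 12 ⇒ x = 144.

x = 144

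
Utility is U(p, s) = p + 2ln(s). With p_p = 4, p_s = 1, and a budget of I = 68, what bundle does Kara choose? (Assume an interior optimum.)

MU_p = 1, MU_s = 2/s.
MRS = 1 ÷ (2/s).
Tangency: set MRS = p_p/p_s = 4/1 = 4.
MRS depends only on s: 0.5·s = 4 ⇒ s* = 4/0.5 = 8.
From the budget, 4·p = 68 − 1·8 = 60, so p* = 15.

p* = 15, s* = 8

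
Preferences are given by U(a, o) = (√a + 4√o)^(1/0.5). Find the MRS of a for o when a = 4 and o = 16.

For CES with ρ = 0.5, MRS = (1/4)·√(o/a).
At (4, 16): MRS = 0.5.
That is, one extra unit of a is worth 0.5 units of o at the margin.

MRS = 0.5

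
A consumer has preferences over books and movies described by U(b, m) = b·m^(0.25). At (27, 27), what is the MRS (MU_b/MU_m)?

MRS = 4

MU_b = m^(0.25) and MU_m = 0.25·b·m^(-0.75).
MRS = MU_b/MU_m = (4)·m/b.
At (27, 27): MRS = 4.
That is, one extra unit of b is worth 4 units of m at the margin.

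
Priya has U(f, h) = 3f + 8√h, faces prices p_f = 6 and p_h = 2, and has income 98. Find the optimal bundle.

MU_f = 3, MU_h = 8/(2√h).
MRS = 3 ÷ (8/(2√h)).
Tangency: set MRS = p_f/p_h = 6/2 = 3.
MRS depends only on h: 0.75·√h = 3 ⇒ √h = 3/0.75 = 4 ⇒ h* = 16.
From the budget, 6·f = 98 − 2·16 = 66, so f* = 11.

f* = 11, h* = 16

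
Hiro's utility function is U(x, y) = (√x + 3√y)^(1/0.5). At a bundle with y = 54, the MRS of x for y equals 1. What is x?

For CES with ρ = 0.5, MRS = (1/3)·√(y/x).
Setting (1/3)·√(54/x) = 1 gives √(54/x) = 3, so 54/x = 9 and x = 6.

x = 6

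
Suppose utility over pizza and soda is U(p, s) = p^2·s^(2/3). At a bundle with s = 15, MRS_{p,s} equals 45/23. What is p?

p = 23

MU_p = 2·p·s^(2/3) and MU_s = 2/3·p^2·s^(-1/3).
MRS = MU_p/MU_s = (3)·s/p.
Substitute s = 15: MRS = 45/p. Setting 45/p = 45/23 gives p = 45/(45/23) = 23.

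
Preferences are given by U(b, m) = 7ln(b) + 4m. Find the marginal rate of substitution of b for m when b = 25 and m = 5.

MRS = 7/100

MU_b = 7/b, MU_m = 4.
MRS = 7/b ÷ 4.
At (25, 5): MRS = 7/100.
So at (25, 5) the consumer would give up 7/100 units of m for one more unit of b.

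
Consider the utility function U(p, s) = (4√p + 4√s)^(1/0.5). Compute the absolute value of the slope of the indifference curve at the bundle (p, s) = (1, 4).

For CES with ρ = 0.5, MRS = √(s/p).
At (1, 4): MRS = 2.
So at (1, 4) the consumer would give up 2 units of s for one more unit of p.

MRS = 2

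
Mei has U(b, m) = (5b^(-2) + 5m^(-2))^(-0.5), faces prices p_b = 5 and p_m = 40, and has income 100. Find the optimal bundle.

For CES with ρ = -2, MRS = (m/b)^3.
Tangency: set MRS = p_b/p_m = 5/40 = 0.125.
So (m/b)^3 = 0.125; taking the cube root, m/b = 0.5, i.e. m = 0.5·b.
Substitute into the budget 5·b + 40·m = 100: 25·b = 100, so b* = 4 and m* = 0.5·4 = 2.

b* = 4, m* = 2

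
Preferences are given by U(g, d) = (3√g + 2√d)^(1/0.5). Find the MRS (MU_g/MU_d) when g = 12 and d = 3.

MRS = 0.75

For CES with ρ = 0.5, MRS = (3/2)·√(d/g).
At (12, 3): MRS = 0.75.
That is, one extra unit of g is worth 0.75 units of d at the margin.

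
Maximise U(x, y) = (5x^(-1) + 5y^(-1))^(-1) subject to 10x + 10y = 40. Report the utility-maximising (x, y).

For CES with ρ = -1, MRS = (y/x)^2.
Tangency: set MRS = p_x/p_y = 10/10 = 1.
So (y/x)^2 = 1; taking the square root, y/x = 1, i.e. y = x.
Substitute into the budget 10·x + 10·y = 40: 20·x = 40, so x* = 2 and y* = 2.

x* = 2, y* = 2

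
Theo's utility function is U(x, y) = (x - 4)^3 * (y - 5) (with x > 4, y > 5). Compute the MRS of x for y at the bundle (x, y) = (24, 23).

MRS = 2.7

MU_x = 3·(x−4)^2·(y−5), MU_y = (x−4)^3.
MRS = (3/1)·(y−5)/(x−4).
At (24, 23): MRS = 2.7.
That is, one extra unit of x is worth 2.7 units of y at the margin.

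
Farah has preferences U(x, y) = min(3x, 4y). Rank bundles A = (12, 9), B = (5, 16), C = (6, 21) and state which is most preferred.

Bundle A

Evaluate utility at each bundle:
U(A) = 36.
U(B) = 15.
U(C) = 18.
Highest utility is A, so A ≻ C ≻ B.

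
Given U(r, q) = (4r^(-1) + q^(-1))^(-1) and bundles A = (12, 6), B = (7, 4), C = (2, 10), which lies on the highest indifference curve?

Bundle A

Evaluate utility at each bundle:
U(A) = 2.000.
U(B) = 1.217.
U(C) = 0.476.
Highest utility is A, so A ≻ B ≻ C.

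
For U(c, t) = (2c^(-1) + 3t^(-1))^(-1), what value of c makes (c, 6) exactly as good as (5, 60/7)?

U depends on (c, t) only through S = 2c^(-1) + 3t^(-1), so equal utility means equal S. At (5, 60/7): S = 0.75.
With t = 6: 3·6^(-1) = 0.5, so 2c^(-1) = 0.75 − 0.5 = 0.25, i.e. c^(-1) = 0.125.
Hence c = 1/0.125 = 8.
Check: U(8, 6) = 1.3333.

c = 8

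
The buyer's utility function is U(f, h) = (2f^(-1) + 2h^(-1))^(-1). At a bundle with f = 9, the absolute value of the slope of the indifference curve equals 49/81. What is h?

h = 7

For CES with ρ = -1, MRS = (h/f)^2.
Setting (h/9)^2 = 49/81 gives h/9 = 7/9 and h = 7.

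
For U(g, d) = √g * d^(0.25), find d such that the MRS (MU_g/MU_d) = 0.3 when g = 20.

MU_g = 0.5·g^(-0.5)·d^(0.25) and MU_d = 0.25·√g·d^(-0.75).
MRS = MU_g/MU_d = (2)·d/g.
Substitute g = 20: MRS = d/10. Setting d/10 = 0.3 gives d = 0.3·10 = 3.

d = 3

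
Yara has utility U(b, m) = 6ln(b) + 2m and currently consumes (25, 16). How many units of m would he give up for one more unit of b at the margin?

MRS = 3/25

MU_b = 6/b, MU_m = 2.
MRS = 6/b ÷ 2.
At (25, 16): MRS = 3/25.
That is, one extra unit of b is worth 3/25 units of m at the margin.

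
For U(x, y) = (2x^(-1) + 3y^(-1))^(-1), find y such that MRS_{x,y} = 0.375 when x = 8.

y = 6

For CES with ρ = -1, MRS = (2/3)·(y/x)^2.
Setting (2/3)·(y/8)^2 = 0.375 gives (y/8)^2 = 9/16, so y/8 = 0.75 and y = 6.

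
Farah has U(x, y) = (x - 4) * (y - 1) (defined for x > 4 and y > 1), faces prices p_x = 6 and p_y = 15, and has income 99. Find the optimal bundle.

MU_x = (y−1), MU_y = (x−4).
MRS = (y−1)/(x−4).
Tangency: set MRS = p_x/p_y = 6/15 = 0.4.
So (y − 1)/(x − 4) = 0.4, i.e. (y − 1) = 0.4·(x − 4).
Rewrite the budget in excess-of-subsistence terms: 6·(x − 4) + 15·(y − 1) = 99 − 6·4 − 15·1 = 60.
Substituting, 12·(x − 4) = 60, so x − 4 = 5 and x* = 9.
Then y − 1 = 0.4·5 = 2, so y* = 3.

x* = 9, y* = 3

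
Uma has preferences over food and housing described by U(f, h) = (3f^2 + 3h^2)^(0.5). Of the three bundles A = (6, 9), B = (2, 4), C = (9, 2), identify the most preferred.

Evaluate utility at each bundle:
U(A) = 18.735.
U(B) = 7.746.
U(C) = 15.969.
Highest utility is A, so A ≻ C ≻ B.

Bundle A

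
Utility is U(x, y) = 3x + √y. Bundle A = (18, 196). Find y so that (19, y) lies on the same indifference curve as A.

y = 121

U(18, 196) = 68.
Set U(19, y) = 68 and solve.
With x = 19: √y = 68 − 3·19 = 11, so √y = 11 and y = 121.
Check: U(19, 121) = 68.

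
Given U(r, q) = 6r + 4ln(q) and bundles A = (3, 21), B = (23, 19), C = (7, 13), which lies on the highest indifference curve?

Bundle B

Evaluate utility at each bundle:
U(A) = 30.178.
U(B) = 149.778.
U(C) = 52.260.
Highest utility is B, so B ≻ C ≻ A.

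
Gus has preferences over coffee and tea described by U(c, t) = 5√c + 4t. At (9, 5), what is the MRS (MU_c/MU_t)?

MU_c = 5/(2√c), MU_t = 4.
MRS = 5/(2√c) ÷ 4.
At (9, 5): MRS = 5/24.
So at (9, 5) the consumer would give up 5/24 units of t for one more unit of c.

MRS = 5/24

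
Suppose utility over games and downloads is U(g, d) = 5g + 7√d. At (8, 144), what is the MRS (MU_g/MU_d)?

MU_g = 5, MU_d = 7/(2√d).
MRS = 5 ÷ (7/(2√d)).
At (8, 144): MRS = 120/7.
The indifference curve has slope −120/7 at this bundle.

MRS = 120/7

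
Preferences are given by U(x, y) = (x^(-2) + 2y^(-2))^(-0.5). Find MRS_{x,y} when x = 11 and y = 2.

MRS = 4/1331

For CES with ρ = -2, MRS = (1/2)·(y/x)^3.
At (11, 2): MRS = 4/1331.
The indifference curve has slope −4/1331 at this bundle.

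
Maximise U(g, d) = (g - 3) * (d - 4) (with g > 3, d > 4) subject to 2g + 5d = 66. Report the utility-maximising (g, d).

g* = 13, d* = 8

MU_g = (d−4), MU_d = (g−3).
MRS = (d−4)/(g−3).
Tangency: set MRS = p_g/p_d = 2/5 = 0.4.
So (d − 4)/(g − 3) = 0.4, i.e. (d − 4) = 0.4·(g − 3).
Rewrite the budget in excess-of-subsistence terms: 2·(g − 3) + 5·(d − 4) = 66 − 2·3 − 5·4 = 40.
Substituting, 4·(g − 3) = 40, so g − 3 = 10 and g* = 13.
Then d − 4 = 0.4·10 = 4, so d* = 8.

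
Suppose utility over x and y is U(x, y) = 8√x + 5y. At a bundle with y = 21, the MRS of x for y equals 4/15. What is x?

x = 9

MU_x = 8/(2√x), MU_y = 5.
MRS = 8/(2√x) ÷ 5.
MRS depends only on x: 0.8/√x = 4/15 ⇒ √x = 0.8/(4/15) = 3 ⇒ x = 9.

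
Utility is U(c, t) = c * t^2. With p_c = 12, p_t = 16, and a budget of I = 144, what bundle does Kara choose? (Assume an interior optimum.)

c* = 4, t* = 6

MU_c = t^2 and MU_t = 2·c·t.
MRS = MU_c/MU_t = (1/2)·t/c.
Tangency: set MRS = p_c/p_t = 12/16 = 0.75.
So (1/2)·t/c = 0.75, i.e. t = 1.5·c.
Substitute into the budget 12·c + 16·t = 144: 36·c = 144, so c* = 4.
Then t* = 1.5·4 = 6.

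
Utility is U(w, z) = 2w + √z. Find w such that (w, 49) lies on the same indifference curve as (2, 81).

w = 3

U(2, 81) = 13.
Set U(w, 49) = 13 and solve.
With z = 49: √49 = 7, so 2w = 13 − 7 = 6 and w = 3.
Check: U(3, 49) = 13.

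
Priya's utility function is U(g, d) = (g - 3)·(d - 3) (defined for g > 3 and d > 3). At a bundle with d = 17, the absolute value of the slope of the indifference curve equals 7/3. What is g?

g = 9

MU_g = (d−3), MU_d = (g−3).
MRS = (d−3)/(g−3).
Substitute d = 17: MRS = 14/(g − 3). Setting this equal to 7/3 gives g − 3 = 14/(7/3) = 6, so g = 9.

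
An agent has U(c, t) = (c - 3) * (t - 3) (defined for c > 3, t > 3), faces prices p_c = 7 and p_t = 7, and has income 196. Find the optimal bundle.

MU_c = (t−3), MU_t = (c−3).
MRS = (t−3)/(c−3).
Tangency: set MRS = p_c/p_t = 7/7 = 1.
So (t − 3)/(c − 3) = 1, i.e. (t − 3) = (c − 3).
Rewrite the budget in excess-of-subsistence terms: 7·(c − 3) + 7·(t − 3) = 196 − 7·3 − 7·3 = 154.
Substituting, 14·(c − 3) = 154, so c − 3 = 11 and c* = 14.
Then t − 3 = 11, so t* = 14.

c* = 14, t* = 14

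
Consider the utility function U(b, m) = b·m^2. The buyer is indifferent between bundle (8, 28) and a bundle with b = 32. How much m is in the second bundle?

U(8, 28) = 6272.
Set U(32, m) = 6272 and solve.
With b = 32: m^2 = 6272/32 = 196; taking the square root, m = 14.
Check: U(32, 14) = 6272.

m = 14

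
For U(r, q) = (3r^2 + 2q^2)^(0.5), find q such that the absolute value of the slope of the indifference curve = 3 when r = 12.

For CES with ρ = 2, MRS = (3/2)·(q/r)^(-1).
Setting (3/2)·(q/12)^(-1) = 3 gives (q/12)^(-1) = 2, so q/12 = 0.5 and q = 6.

q = 6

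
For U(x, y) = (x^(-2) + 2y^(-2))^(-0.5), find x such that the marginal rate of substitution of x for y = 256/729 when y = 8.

For CES with ρ = -2, MRS = (1/2)·(y/x)^3.
Setting (1/2)·(8/x)^3 = 256/729 gives (8/x)^3 = 512/729, so 8/x = 8/9 and x = 9.

x = 9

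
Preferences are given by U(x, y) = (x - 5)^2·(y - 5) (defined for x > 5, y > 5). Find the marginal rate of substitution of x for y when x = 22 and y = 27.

MRS = 44/17

MU_x = 2·(x−5)·(y−5), MU_y = (x−5)^2.
MRS = (2/1)·(y−5)/(x−5).
At (22, 27): MRS = 44/17.
That is, one extra unit of x is worth 44/17 units of y at the margin.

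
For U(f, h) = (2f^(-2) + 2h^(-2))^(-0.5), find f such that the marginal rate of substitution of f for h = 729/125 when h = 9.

For CES with ρ = -2, MRS = (h/f)^3.
Setting (9/f)^3 = 729/125 gives 9/f = 1.8 and f = 5.

f = 5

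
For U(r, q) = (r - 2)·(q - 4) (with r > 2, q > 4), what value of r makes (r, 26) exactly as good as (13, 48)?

U(13, 48) = 484.
Set U(r, 26) = 484 and solve.
With q = 26: (26 − 4) = 22, so (r − 2) = 484/22 = 22.
So r = 2 + 22 = 24.
Check: U(24, 26) = 484.

r = 24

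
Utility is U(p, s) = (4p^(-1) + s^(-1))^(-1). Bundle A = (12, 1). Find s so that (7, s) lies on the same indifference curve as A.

s = 21/16

U depends on (p, s) only through S = 4p^(-1) + s^(-1), so equal utility means equal S. At (12, 1): S = 4/3.
With p = 7: 4·7^(-1) = 4/7, so s^(-1) = 4/3 − 4/7 = 16/21.
Hence s = 1/(16/21) = 21/16.
Check: U(7, 21/16) = 0.75.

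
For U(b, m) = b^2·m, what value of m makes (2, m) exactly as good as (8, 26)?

U(8, 26) = 1664.
Set U(2, m) = 1664 and solve.
With b = 2: 2^2 = 4, so m = 1664/4 = 416.
Check: U(2, 416) = 1664.

m = 416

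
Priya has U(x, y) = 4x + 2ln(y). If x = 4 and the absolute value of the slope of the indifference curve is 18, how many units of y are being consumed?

MU_x = 4, MU_y = 2/y.
MRS = 4 ÷ (2/y).
MRS depends only on y: 2·y = 18 ⇒ y = 18/2 = 9.

y = 9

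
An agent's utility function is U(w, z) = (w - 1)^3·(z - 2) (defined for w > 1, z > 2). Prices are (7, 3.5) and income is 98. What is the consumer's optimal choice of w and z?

w* = 10, z* = 8

MU_w = 3·(w−1)^2·(z−2), MU_z = (w−1)^3.
MRS = (3/1)·(z−2)/(w−1).
Tangency: set MRS = p_w/p_z = 7/3.5 = 2.
So (3/1)·(z − 2)/(w − 1) = 2, i.e. (z − 2) = (2/3)·(w − 1).
Rewrite the budget in excess-of-subsistence terms: 7·(w − 1) + 3.5·(z − 2) = 98 − 7·1 − 3.5·2 = 84.
Substituting, (28/3)·(w − 1) = 84, so w − 1 = 9 and w* = 10.
Then z − 2 = (2/3)·9 = 6, so z* = 8.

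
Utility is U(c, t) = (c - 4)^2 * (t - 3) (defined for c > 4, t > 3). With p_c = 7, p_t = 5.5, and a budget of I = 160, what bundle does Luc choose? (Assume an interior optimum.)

c* = 15, t* = 10

MU_c = 2·(c−4)·(t−3), MU_t = (c−4)^2.
MRS = (2/1)·(t−3)/(c−4).
Tangency: set MRS = p_c/p_t = 7/5.5 = 14/11.
So (2/1)·(t − 3)/(c − 4) = 14/11, i.e. (t − 3) = (7/11)·(c − 4).
Rewrite the budget in excess-of-subsistence terms: 7·(c − 4) + 5.5·(t − 3) = 160 − 7·4 − 5.5·3 = 115.5.
Substituting, 10.5·(c − 4) = 115.5, so c − 4 = 11 and c* = 15.
Then t − 3 = (7/11)·11 = 7, so t* = 10.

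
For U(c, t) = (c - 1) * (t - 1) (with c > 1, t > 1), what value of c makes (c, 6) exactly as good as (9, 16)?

c = 25

U(9, 16) = 120.
Set U(c, 6) = 120 and solve.
With t = 6: (6 − 1) = 5, so (c − 1) = 120/5 = 24.
So c = 1 + 24 = 25.
Check: U(25, 6) = 120.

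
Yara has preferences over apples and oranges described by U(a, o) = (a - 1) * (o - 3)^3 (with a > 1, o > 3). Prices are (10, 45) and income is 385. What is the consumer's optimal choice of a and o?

a* = 7, o* = 7

MU_a = (o−3)^3, MU_o = 3·(a−1)·(o−3)^2.
MRS = (1/3)·(o−3)/(a−1).
Tangency: set MRS = p_a/p_o = 10/45 = 2/9.
So (1/3)·(o − 3)/(a − 1) = 2/9, i.e. (o − 3) = (2/3)·(a − 1).
Rewrite the budget in excess-of-subsistence terms: 10·(a − 1) + 45·(o − 3) = 385 − 10·1 − 45·3 = 240.
Substituting, 40·(a − 1) = 240, so a − 1 = 6 and a* = 7.
Then o − 3 = (2/3)·6 = 4, so o* = 7.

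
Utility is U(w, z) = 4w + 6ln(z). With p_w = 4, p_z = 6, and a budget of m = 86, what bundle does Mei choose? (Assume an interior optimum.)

w* = 20, z* = 1

MU_w = 4, MU_z = 6/z.
MRS = 4 ÷ (6/z).
Tangency: set MRS = p_w/p_z = 4/6 = 2/3.
MRS depends only on z: (2/3)·z = 2/3 ⇒ z* = (2/3)/(2/3) = 1.
From the budget, 4·w = 86 − 6·1 = 80, so w* = 20.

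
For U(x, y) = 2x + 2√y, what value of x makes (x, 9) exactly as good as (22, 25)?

x = 24

U(22, 25) = 54.
Set U(x, 9) = 54 and solve.
With y = 9: √9 = 3, so 2x = 54 − 2·3 = 48 and x = 24.
Check: U(24, 9) = 54.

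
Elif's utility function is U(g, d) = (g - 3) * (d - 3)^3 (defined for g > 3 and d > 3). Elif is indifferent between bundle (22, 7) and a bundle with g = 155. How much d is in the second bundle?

d = 5

U(22, 7) = 1216.
Set U(155, d) = 1216 and solve.
With g = 155: (155 − 3) = 152, so (d − 3)^3 = 1216/152 = 8.
Taking the cube root (with d > 3): d − 3 = 2, so d = 5.
Check: U(155, 5) = 1216.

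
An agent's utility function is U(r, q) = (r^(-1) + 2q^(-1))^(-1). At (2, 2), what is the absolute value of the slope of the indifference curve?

For CES with ρ = -1, MRS = (1/2)·(q/r)^2.
At (2, 2): MRS = 0.5.
The indifference curve has slope −0.5 at this bundle.

MRS = 0.5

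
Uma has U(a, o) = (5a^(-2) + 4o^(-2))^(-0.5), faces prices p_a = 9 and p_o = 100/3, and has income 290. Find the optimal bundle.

For CES with ρ = -2, MRS = (5/4)·(o/a)^3.
Tangency: set MRS = p_a/p_o = 9/(100/3) = 27/100.
So (o/a)^3 = 27/125; taking the cube root, o/a = 0.6, i.e. o = 0.6·a.
Substitute into the budget 9·a + (100/3)·o = 290: 29·a = 290, so a* = 10 and o* = 0.6·10 = 6.

a* = 10, o* = 6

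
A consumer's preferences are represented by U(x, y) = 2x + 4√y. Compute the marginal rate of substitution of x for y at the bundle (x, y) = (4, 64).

MRS = 8

MU_x = 2, MU_y = 4/(2√y).
MRS = 2 ÷ (4/(2√y)).
At (4, 64): MRS = 8.
That is, one extra unit of x is worth 8 units of y at the margin.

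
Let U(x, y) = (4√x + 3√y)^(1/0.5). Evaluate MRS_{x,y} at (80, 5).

MRS = 1/3

For CES with ρ = 0.5, MRS = (4/3)·√(y/x).
At (80, 5): MRS = 1/3.
That is, one extra unit of x is worth 1/3 units of y at the margin.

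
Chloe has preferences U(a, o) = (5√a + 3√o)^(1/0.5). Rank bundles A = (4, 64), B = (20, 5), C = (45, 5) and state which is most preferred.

Evaluate utility at each bundle:
U(A) = 1156.000.
U(B) = 845.000.
U(C) = 1620.000.
Highest utility is C, so C ≻ A ≻ B.

Bundle C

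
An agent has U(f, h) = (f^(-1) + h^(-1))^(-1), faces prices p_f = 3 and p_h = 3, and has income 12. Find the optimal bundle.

f* = 2, h* = 2

For CES with ρ = -1, MRS = (h/f)^2.
Tangency: set MRS = p_f/p_h = 3/3 = 1.
So (h/f)^2 = 1; taking the square root, h/f = 1, i.e. h = f.
Substitute into the budget 3·f + 3·h = 12: 6·f = 12, so f* = 2 and h* = 2.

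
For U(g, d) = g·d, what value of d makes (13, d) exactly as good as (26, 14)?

U(26, 14) = 364.
Set U(13, d) = 364 and solve.
With g = 13: d = 364/13 = 28.
Check: U(13, 28) = 364.

d = 28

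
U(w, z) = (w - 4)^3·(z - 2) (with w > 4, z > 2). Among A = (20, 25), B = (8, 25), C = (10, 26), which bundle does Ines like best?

Bundle A

Evaluate utility at each bundle:
U(A) = 94208.
U(B) = 1472.
U(C) = 5184.
Highest utility is A, so A ≻ C ≻ B.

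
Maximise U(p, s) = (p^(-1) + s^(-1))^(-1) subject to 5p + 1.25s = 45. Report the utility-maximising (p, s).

p* = 6, s* = 12

For CES with ρ = -1, MRS = (s/p)^2.
Tangency: set MRS = p_p/p_s = 5/1.25 = 4.
So (s/p)^2 = 4; taking the square root, s/p = 2, i.e. s = 2·p.
Substitute into the budget 5·p + 1.25·s = 45: 7.5·p = 45, so p* = 6 and s* = 2·6 = 12.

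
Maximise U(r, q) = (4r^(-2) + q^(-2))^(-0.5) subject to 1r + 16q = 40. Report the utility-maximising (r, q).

r* = 8, q* = 2

For CES with ρ = -2, MRS = (4/1)·(q/r)^3.
Tangency: set MRS = p_r/p_q = 1/16.
So (q/r)^3 = 1/64; taking the cube root, q/r = 0.25, i.e. q = 0.25·r.
Substitute into the budget 1·r + 16·q = 40: 5·r = 40, so r* = 8 and q* = 0.25·8 = 2.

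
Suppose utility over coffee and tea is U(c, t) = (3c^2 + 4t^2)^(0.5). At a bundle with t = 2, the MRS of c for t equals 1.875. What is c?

c = 5

For CES with ρ = 2, MRS = (3/4)·(t/c)^(-1).
Setting (3/4)·(2/c)^(-1) = 1.875 gives (2/c)^(-1) = 2.5, so 2/c = 0.4 and c = 5.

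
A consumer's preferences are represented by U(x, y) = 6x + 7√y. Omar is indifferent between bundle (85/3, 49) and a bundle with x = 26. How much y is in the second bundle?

U(85/3, 49) = 219.
Set U(26, y) = 219 and solve.
With x = 26: 7√y = 219 − 6·26 = 63, so √y = 9 and y = 81.
Check: U(26, 81) = 219.

y = 81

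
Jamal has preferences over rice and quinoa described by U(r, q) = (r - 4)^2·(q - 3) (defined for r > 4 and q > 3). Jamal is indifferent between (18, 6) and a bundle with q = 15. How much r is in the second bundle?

U(18, 6) = 588.
Set U(r, 15) = 588 and solve.
With q = 15: (15 − 3) = 12, so (r − 4)^2 = 588/12 = 49.
Taking the square root (with r > 4): r − 4 = 7, so r = 11.
Check: U(11, 15) = 588.

r = 11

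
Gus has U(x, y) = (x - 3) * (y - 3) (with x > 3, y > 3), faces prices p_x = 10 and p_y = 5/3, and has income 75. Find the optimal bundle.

x* = 5, y* = 15

MU_x = (y−3), MU_y = (x−3).
MRS = (y−3)/(x−3).
Tangency: set MRS = p_x/p_y = 10/(5/3) = 6.
So (y − 3)/(x − 3) = 6, i.e. (y − 3) = 6·(x − 3).
Rewrite the budget in excess-of-subsistence terms: 10·(x − 3) + (5/3)·(y − 3) = 75 − 10·3 − (5/3)·3 = 40.
Substituting, 20·(x − 3) = 40, so x − 3 = 2 and x* = 5.
Then y − 3 = 6·2 = 12, so y* = 15.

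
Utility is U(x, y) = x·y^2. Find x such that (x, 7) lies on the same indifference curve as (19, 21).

U(19, 21) = 8379.
Set U(x, 7) = 8379 and solve.
With y = 7: 7^2 = 49, so x = 8379/49 = 171.
Check: U(171, 7) = 8379.

x = 171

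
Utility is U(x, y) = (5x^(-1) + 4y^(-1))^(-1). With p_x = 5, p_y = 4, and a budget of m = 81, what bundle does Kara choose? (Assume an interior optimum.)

For CES with ρ = -1, MRS = (5/4)·(y/x)^2.
Tangency: set MRS = p_x/p_y = 5/4 = 1.25.
So (y/x)^2 = 1; taking the square root, y/x = 1, i.e. y = x.
Substitute into the budget 5·x + 4·y = 81: 9·x = 81, so x* = 9 and y* = 9.

x* = 9, y* = 9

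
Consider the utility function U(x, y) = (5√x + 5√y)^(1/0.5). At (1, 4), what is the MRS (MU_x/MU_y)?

MRS = 2

For CES with ρ = 0.5, MRS = √(y/x).
At (1, 4): MRS = 2.
So at (1, 4) the consumer would give up 2 units of y for one more unit of x.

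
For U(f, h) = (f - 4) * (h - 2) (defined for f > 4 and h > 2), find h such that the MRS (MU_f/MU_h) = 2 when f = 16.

MU_f = (h−2), MU_h = (f−4).
MRS = (h−2)/(f−4).
Substitute f = 16: MRS = (h − 2)/12. Setting this equal to 2 gives h − 2 = 2·12 = 24, so h = 26.

h = 26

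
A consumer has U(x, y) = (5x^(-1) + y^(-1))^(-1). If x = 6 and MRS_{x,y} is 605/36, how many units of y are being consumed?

y = 11

For CES with ρ = -1, MRS = (5/1)·(y/x)^2.
Setting (5/1)·(y/6)^2 = 605/36 gives (y/6)^2 = 121/36, so y/6 = 11/6 and y = 11.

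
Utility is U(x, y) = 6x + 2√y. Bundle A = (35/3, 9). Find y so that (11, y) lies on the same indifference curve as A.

U(35/3, 9) = 76.
Set U(11, y) = 76 and solve.
With x = 11: 2√y = 76 − 6·11 = 10, so √y = 5 and y = 25.
Check: U(11, 25) = 76.

y = 25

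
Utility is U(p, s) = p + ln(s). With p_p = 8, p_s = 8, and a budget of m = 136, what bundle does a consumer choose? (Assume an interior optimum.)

p* = 16, s* = 1

MU_p = 1, MU_s = 1/s.
MRS = 1 ÷ (1/s).
Tangency: set MRS = p_p/p_s = 8/8 = 1.
MRS depends only on s: s = 1 ⇒ s* = 1.
From the budget, 8·p = 136 − 8·1 = 128, so p* = 16.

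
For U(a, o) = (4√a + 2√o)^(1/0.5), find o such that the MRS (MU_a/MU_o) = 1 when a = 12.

For CES with ρ = 0.5, MRS = (4/2)·√(o/a).
Setting (4/2)·√(o/12) = 1 gives √(o/12) = 0.5, so o/12 = 0.25 and o = 3.

o = 3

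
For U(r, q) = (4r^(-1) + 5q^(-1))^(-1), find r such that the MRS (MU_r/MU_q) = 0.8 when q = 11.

r = 11

For CES with ρ = -1, MRS = (4/5)·(q/r)^2.
Setting (4/5)·(11/r)^2 = 0.8 gives (11/r)^2 = 1, so 11/r = 1 and r = 11.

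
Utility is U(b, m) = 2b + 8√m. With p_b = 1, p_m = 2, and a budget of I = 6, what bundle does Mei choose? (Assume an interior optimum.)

b* = 4, m* = 1

MU_b = 2, MU_m = 8/(2√m).
MRS = 2 ÷ (8/(2√m)).
Tangency: set MRS = p_b/p_m = 1/2 = 0.5.
MRS depends only on m: 0.5·√m = 0.5 ⇒ √m = 0.5/0.5 = 1 ⇒ m* = 1.
From the budget, 1·b = 6 − 2·1 = 4, so b* = 4.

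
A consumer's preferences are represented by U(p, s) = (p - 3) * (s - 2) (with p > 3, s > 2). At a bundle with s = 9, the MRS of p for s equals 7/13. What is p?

MU_p = (s−2), MU_s = (p−3).
MRS = (s−2)/(p−3).
Substitute s = 9: MRS = 7/(p − 3). Setting this equal to 7/13 gives p − 3 = 7/(7/13) = 13, so p = 16.

p = 16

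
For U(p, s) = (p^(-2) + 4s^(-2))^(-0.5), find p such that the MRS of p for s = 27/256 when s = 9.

For CES with ρ = -2, MRS = (1/4)·(s/p)^3.
Setting (1/4)·(9/p)^3 = 27/256 gives (9/p)^3 = 27/64, so 9/p = 0.75 and p = 12.

p = 12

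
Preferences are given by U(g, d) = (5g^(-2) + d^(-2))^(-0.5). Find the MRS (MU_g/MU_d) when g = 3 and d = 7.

For CES with ρ = -2, MRS = (5/1)·(d/g)^3.
At (3, 7): MRS = 1715/27.
So at (3, 7) the consumer would give up 1715/27 units of d for one more unit of g.

MRS = 1715/27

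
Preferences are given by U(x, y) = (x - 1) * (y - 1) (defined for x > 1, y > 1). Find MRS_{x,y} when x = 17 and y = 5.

MRS = 0.25

MU_x = (y−1), MU_y = (x−1).
MRS = (y−1)/(x−1).
At (17, 5): MRS = 0.25.
So at (17, 5) the consumer would give up 0.25 units of y for one more unit of x.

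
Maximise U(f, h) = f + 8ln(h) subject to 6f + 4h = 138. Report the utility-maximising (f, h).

MU_f = 1, MU_h = 8/h.
MRS = 1 ÷ (8/h).
Tangency: set MRS = p_f/p_h = 6/4 = 1.5.
MRS depends only on h: 0.125·h = 1.5 ⇒ h* = 1.5/0.125 = 12.
From the budget, 6·f = 138 − 4·12 = 90, so f* = 15.

f* = 15, h* = 12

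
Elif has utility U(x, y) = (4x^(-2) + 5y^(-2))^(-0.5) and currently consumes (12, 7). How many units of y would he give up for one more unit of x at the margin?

MRS = 343/2160

For CES with ρ = -2, MRS = (4/5)·(y/x)^3.
At (12, 7): MRS = 343/2160.
The indifference curve has slope −343/2160 at this bundle.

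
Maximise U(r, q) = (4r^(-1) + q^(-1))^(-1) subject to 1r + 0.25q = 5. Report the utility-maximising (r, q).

For CES with ρ = -1, MRS = (4/1)·(q/r)^2.
Tangency: set MRS = p_r/p_q = 1/0.25 = 4.
So (q/r)^2 = 1; taking the square root, q/r = 1, i.e. q = r.
Substitute into the budget 1·r + 0.25·q = 5: 1.25·r = 5, so r* = 4 and q* = 4.

r* = 4, q* = 4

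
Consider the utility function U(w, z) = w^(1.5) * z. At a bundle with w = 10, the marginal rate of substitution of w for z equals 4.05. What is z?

z = 27

MU_w = 1.5·√w·z and MU_z = w^(1.5).
MRS = MU_w/MU_z = (1.5)·z/w.
Substitute w = 10: MRS = z/(20/3). Setting z/(20/3) = 4.05 gives z = 4.05·(20/3) = 27.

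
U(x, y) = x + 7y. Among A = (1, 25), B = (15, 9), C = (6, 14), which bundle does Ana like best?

Bundle A

Evaluate utility at each bundle:
U(A) = 176.
U(B) = 78.
U(C) = 104.
Highest utility is A, so A ≻ C ≻ B.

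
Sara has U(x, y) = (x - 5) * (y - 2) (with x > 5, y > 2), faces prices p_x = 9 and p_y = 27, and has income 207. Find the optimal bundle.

MU_x = (y−2), MU_y = (x−5).
MRS = (y−2)/(x−5).
Tangency: set MRS = p_x/p_y = 9/27 = 1/3.
So (y − 2)/(x − 5) = 1/3, i.e. (y − 2) = (1/3)·(x − 5).
Rewrite the budget in excess-of-subsistence terms: 9·(x − 5) + 27·(y − 2) = 207 − 9·5 − 27·2 = 108.
Substituting, 18·(x − 5) = 108, so x − 5 = 6 and x* = 11.
Then y − 2 = (1/3)·6 = 2, so y* = 4.

x* = 11, y* = 4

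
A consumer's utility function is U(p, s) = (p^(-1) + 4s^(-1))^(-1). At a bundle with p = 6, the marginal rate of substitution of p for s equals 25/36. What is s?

For CES with ρ = -1, MRS = (1/4)·(s/p)^2.
Setting (1/4)·(s/6)^2 = 25/36 gives (s/6)^2 = 25/9, so s/6 = 5/3 and s = 10.

s = 10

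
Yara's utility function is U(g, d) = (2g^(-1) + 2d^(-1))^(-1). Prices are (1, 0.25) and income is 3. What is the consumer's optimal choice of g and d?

For CES with ρ = -1, MRS = (d/g)^2.
Tangency: set MRS = p_g/p_d = 1/0.25 = 4.
So (d/g)^2 = 4; taking the square root, d/g = 2, i.e. d = 2·g.
Substitute into the budget 1·g + 0.25·d = 3: 1.5·g = 3, so g* = 2 and d* = 2·2 = 4.

g* = 2, d* = 4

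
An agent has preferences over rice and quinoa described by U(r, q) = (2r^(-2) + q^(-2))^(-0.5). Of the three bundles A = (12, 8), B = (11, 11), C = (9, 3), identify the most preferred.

Evaluate utility at each bundle:
U(A) = 5.821.
U(B) = 6.351.
U(C) = 2.714.
Highest utility is B, so B ≻ A ≻ C.

Bundle B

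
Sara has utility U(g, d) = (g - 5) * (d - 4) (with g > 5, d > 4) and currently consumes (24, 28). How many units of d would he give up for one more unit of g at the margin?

MU_g = (d−4), MU_d = (g−5).
MRS = (d−4)/(g−5).
At (24, 28): MRS = 24/19.
So at (24, 28) the consumer would give up 24/19 units of d for one more unit of g.

MRS = 24/19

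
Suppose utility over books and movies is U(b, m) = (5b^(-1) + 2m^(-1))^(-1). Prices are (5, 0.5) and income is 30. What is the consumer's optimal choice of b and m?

b* = 5, m* = 10

For CES with ρ = -1, MRS = (5/2)·(m/b)^2.
Tangency: set MRS = p_b/p_m = 5/0.5 = 10.
So (m/b)^2 = 4; taking the square root, m/b = 2, i.e. m = 2·b.
Substitute into the budget 5·b + 0.5·m = 30: 6·b = 30, so b* = 5 and m* = 2·5 = 10.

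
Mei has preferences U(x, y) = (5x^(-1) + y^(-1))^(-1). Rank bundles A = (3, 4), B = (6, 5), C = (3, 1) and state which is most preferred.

Evaluate utility at each bundle:
U(A) = 0.522.
U(B) = 0.968.
U(C) = 0.375.
Highest utility is B, so B ≻ A ≻ C.

Bundle B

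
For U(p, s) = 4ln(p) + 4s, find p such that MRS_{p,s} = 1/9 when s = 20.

MU_p = 4/p, MU_s = 4.
MRS = 4/p ÷ 4.
MRS depends only on p: 1/p = 1/9 ⇒ p = 1/(1/9) = 9.

p = 9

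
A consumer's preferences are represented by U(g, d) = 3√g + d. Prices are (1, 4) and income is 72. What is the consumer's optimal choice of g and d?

g* = 36, d* = 9

MU_g = 3/(2√g), MU_d = 1.
MRS = 3/(2√g) ÷ 1.
Tangency: set MRS = p_g/p_d = 1/4 = 0.25.
MRS depends only on g: 1.5/√g = 0.25 ⇒ √g = 1.5/0.25 = 6 ⇒ g* = 36.
From the budget, 4·d = 72 − 1·36 = 36, so d* = 9.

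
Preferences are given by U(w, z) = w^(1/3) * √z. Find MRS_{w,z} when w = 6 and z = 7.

MRS = 7/9

MU_w = 1/3·w^(-2/3)·√z and MU_z = 0.5·w^(1/3)·z^(-0.5).
MRS = MU_w/MU_z = (2/3)·z/w.
At (6, 7): MRS = 7/9.
That is, one extra unit of w is worth 7/9 units of z at the margin.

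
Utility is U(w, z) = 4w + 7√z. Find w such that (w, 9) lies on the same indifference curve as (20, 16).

U(20, 16) = 108.
Set U(w, 9) = 108 and solve.
With z = 9: √9 = 3, so 4w = 108 − 7·3 = 87 and w = 21.75.
Check: U(21.75, 9) = 108.

w = 21.75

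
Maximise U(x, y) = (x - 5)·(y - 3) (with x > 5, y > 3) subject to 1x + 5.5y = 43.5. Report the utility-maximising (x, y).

MU_x = (y−3), MU_y = (x−5).
MRS = (y−3)/(x−5).
Tangency: set MRS = p_x/p_y = 1/5.5 = 2/11.
So (y − 3)/(x − 5) = 2/11, i.e. (y − 3) = (2/11)·(x − 5).
Rewrite the budget in excess-of-subsistence terms: 1·(x − 5) + 5.5·(y − 3) = 43.5 − 1·5 − 5.5·3 = 22.
Substituting, 2·(x − 5) = 22, so x − 5 = 11 and x* = 16.
Then y − 3 = (2/11)·11 = 2, so y* = 5.

x* = 16, y* = 5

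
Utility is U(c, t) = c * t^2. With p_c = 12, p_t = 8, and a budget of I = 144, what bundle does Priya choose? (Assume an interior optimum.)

c* = 4, t* = 12

MU_c = t^2 and MU_t = 2·c·t.
MRS = MU_c/MU_t = (1/2)·t/c.
Tangency: set MRS = p_c/p_t = 12/8 = 1.5.
So (1/2)·t/c = 1.5, i.e. t = 3·c.
Substitute into the budget 12·c + 8·t = 144: 36·c = 144, so c* = 4.
Then t* = 3·4 = 12.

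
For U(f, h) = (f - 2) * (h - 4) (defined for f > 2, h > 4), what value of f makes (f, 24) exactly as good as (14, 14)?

U(14, 14) = 120.
Set U(f, 24) = 120 and solve.
With h = 24: (24 − 4) = 20, so (f − 2) = 120/20 = 6.
So f = 2 + 6 = 8.
Check: U(8, 24) = 120.

f = 8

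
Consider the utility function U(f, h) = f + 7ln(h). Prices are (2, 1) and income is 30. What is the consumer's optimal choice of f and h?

f* = 8, h* = 14

MU_f = 1, MU_h = 7/h.
MRS = 1 ÷ (7/h).
Tangency: set MRS = p_f/p_h = 2/1 = 2.
MRS depends only on h: (1/7)·h = 2 ⇒ h* = 2/(1/7) = 14.
From the budget, 2·f = 30 − 1·14 = 16, so f* = 8.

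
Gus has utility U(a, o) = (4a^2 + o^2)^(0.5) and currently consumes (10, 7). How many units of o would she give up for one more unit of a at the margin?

For CES with ρ = 2, MRS = (4/1)·(o/a)^(-1).
At (10, 7): MRS = 40/7.
So at (10, 7) the consumer would give up 40/7 units of o for one more unit of a.

MRS = 40/7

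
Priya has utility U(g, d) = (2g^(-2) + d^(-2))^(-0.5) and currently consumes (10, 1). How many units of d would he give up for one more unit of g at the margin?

For CES with ρ = -2, MRS = (2/1)·(d/g)^3.
At (10, 1): MRS = 1/500.
That is, one extra unit of g is worth 1/500 units of d at the margin.

MRS = 1/500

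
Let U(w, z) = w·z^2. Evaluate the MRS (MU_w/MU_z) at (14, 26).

MU_w = z^2 and MU_z = 2·w·z.
MRS = MU_w/MU_z = (1/2)·z/w.
At (14, 26): MRS = 13/14.
So at (14, 26) the consumer would give up 13/14 units of z for one more unit of w.

MRS = 13/14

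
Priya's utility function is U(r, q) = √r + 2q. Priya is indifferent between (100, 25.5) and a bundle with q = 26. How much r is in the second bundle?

r = 81

U(100, 25.5) = 61.
Set U(r, 26) = 61 and solve.
With q = 26: √r = 61 − 2·26 = 9, so √r = 9 and r = 81.
Check: U(81, 26) = 61.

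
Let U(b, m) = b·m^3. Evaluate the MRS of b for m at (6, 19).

MRS = 19/18

MU_b = m^3 and MU_m = 3·b·m^2.
MRS = MU_b/MU_m = (1/3)·m/b.
At (6, 19): MRS = 19/18.
The indifference curve has slope −19/18 at this bundle.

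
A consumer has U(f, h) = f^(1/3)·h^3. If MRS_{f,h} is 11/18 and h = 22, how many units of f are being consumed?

f = 4

MU_f = 1/3·f^(-2/3)·h^3 and MU_h = 3·f^(1/3)·h^2.
MRS = MU_f/MU_h = (1/9)·h/f.
Substitute h = 22: MRS = (22/9)/f. Setting (22/9)/f = 11/18 gives f = (22/9)/(11/18) = 4.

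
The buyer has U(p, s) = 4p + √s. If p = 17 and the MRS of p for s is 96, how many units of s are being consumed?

MU_p = 4, MU_s = 1/(2√s).
MRS = 4 ÷ (1/(2√s)).
MRS depends only on s: 8·√s = 96 ⇒ √s = 96/8 = 12 ⇒ s = 144.

s = 144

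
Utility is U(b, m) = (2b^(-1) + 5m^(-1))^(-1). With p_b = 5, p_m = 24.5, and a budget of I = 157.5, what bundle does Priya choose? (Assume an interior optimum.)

b* = 7, m* = 5

For CES with ρ = -1, MRS = (2/5)·(m/b)^2.
Tangency: set MRS = p_b/p_m = 5/24.5 = 10/49.
So (m/b)^2 = 25/49; taking the square root, m/b = 5/7, i.e. m = (5/7)·b.
Substitute into the budget 5·b + 24.5·m = 157.5: 22.5·b = 157.5, so b* = 7 and m* = (5/7)·7 = 5.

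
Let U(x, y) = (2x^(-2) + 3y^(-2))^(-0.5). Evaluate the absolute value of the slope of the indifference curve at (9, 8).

For CES with ρ = -2, MRS = (2/3)·(y/x)^3.
At (9, 8): MRS = 1024/2187.
The indifference curve has slope −1024/2187 at this bundle.

MRS = 1024/2187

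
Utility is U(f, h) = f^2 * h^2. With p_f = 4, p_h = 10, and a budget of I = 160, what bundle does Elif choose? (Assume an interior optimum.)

MU_f = 2·f·h^2 and MU_h = 2·f^2·h.
MRS = MU_f/MU_h = h/f.
Tangency: set MRS = p_f/p_h = 4/10 = 0.4.
So h/f = 0.4, i.e. h = 0.4·f.
Substitute into the budget 4·f + 10·h = 160: 8·f = 160, so f* = 20.
Then h* = 0.4·20 = 8.

f* = 20, h* = 8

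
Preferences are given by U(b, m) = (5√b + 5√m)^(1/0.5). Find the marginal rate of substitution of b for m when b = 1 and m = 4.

MRS = 2

For CES with ρ = 0.5, MRS = √(m/b).
At (1, 4): MRS = 2.
The indifference curve has slope −2 at this bundle.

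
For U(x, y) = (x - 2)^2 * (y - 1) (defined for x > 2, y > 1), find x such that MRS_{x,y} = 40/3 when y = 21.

x = 5

MU_x = 2·(x−2)·(y−1), MU_y = (x−2)^2.
MRS = (2/1)·(y−1)/(x−2).
Substitute y = 21: MRS = 40/(x − 2). Setting this equal to 40/3 gives x − 2 = 40/(40/3) = 3, so x = 5.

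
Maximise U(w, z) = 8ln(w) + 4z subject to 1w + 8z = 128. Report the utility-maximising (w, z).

MU_w = 8/w, MU_z = 4.
MRS = 8/w ÷ 4.
Tangency: set MRS = p_w/p_z = 1/8 = 0.125.
MRS depends only on w: 2/w = 0.125 ⇒ w* = 2/0.125 = 16.
From the budget, 8·z = 128 − 1·16 = 112, so z* = 14.

w* = 16, z* = 14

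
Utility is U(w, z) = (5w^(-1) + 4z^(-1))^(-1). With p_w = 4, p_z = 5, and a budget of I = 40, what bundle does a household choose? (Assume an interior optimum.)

w* = 5, z* = 4

For CES with ρ = -1, MRS = (5/4)·(z/w)^2.
Tangency: set MRS = p_w/p_z = 4/5 = 0.8.
So (z/w)^2 = 16/25; taking the square root, z/w = 0.8, i.e. z = 0.8·w.
Substitute into the budget 4·w + 5·z = 40: 8·w = 40, so w* = 5 and z* = 0.8·5 = 4.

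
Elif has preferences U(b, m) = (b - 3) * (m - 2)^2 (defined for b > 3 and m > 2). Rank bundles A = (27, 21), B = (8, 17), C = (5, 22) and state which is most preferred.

Evaluate utility at each bundle:
U(A) = 8664.
U(B) = 1125.
U(C) = 800.
Highest utility is A, so A ≻ B ≻ C.

Bundle A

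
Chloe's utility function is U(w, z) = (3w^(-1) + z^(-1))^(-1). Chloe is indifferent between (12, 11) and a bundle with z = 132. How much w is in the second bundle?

U depends on (w, z) only through S = 3w^(-1) + z^(-1), so equal utility means equal S. At (12, 11): S = 15/44.
With z = 132: 132^(-1) = 1/132, so 3w^(-1) = 15/44 − 1/132 = 1/3, i.e. w^(-1) = 1/9.
Hence w = 1/(1/9) = 9.
Check: U(9, 132) = 2.9333.

w = 9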